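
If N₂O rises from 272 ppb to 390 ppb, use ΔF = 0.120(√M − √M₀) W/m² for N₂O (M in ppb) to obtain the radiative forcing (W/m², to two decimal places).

ΔF = 0.39 W/m²

N₂O: 0.120 × (√390 − √272) = 0.120 × (19.7484 − 16.4924) = 0.120 × 3.2560 = 0.3907 W/m².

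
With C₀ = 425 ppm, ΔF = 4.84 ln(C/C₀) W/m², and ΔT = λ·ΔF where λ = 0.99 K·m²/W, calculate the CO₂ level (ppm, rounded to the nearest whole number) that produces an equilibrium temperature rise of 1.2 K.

C ≈ 546 ppm

Required forcing: ΔF = ΔT/λ = 1.2/0.99 = 1.2121 W/m².
Then ln(C/425) = ΔF/4.84 = 1.2121/4.84 = 0.25043.
So C = 425 × e^0.25043 = 425 × 1.28458 = 545.95 ppm.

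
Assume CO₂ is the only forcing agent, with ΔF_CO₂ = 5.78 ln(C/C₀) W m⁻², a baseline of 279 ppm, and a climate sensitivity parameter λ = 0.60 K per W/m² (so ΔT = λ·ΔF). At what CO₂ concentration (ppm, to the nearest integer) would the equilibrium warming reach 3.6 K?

Required forcing: ΔF = ΔT/λ = 3.6/0.60 = 6.0000 W/m².
Then ln(C/279) = ΔF/5.78 = 6.0000/5.78 = 1.03806.
So C = 279 × e^1.03806 = 279 × 2.82373 = 787.82 ppm.

C ≈ 788 ppm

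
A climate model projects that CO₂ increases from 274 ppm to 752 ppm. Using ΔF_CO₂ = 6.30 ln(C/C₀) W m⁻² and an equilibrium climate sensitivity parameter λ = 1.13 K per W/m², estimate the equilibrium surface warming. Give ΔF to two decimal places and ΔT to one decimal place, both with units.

ΔF = 6.36 W/m²; ΔT = 7.2 K

CO₂: 6.30 × ln(752/274) = 6.30 × ln(2.74453) = 6.30 × 1.00961 = 6.3605 W/m².
ΔT = λ ΔF = 1.13 × 6.36 = 7.1868 K.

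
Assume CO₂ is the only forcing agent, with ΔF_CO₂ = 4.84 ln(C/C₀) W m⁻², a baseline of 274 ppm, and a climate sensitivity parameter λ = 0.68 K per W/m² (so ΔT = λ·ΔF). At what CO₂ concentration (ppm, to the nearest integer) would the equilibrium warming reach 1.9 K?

C ≈ 488 ppm

Required forcing: ΔF = ΔT/λ = 1.9/0.68 = 2.7941 W/m².
Then ln(C/274) = ΔF/4.84 = 2.7941/4.84 = 0.57729.
So C = 274 × e^0.57729 = 274 × 1.78120 = 488.05 ppm.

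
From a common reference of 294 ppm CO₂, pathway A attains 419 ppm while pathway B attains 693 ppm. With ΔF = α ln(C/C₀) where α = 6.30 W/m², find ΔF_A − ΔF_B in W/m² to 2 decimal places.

ΔF_A − ΔF_B = -3.17 W/m²

ΔF_A = 6.30 ln(419/294) = 6.30 × 0.35429 = 2.2320 W/m².
ΔF_B = 6.30 ln(693/294) = 6.30 × 0.85745 = 5.4019 W/m².
Difference: 2.2320 − 5.4019 = -3.1699 W/m².
(Equivalently, ΔF_A − ΔF_B = 6.30 ln(419/693) = 6.30 × -0.50316 = -3.1699 W/m².)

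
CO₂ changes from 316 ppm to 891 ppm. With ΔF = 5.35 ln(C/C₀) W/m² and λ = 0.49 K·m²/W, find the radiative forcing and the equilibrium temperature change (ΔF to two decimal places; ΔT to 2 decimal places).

ΔF = 5.55 W/m²; ΔT = 2.72 K

CO₂: 5.35 × ln(891/316) = 5.35 × ln(2.81962) = 5.35 × 1.03660 = 5.5458 W/m².
ΔT = λ ΔF = 0.49 × 5.55 = 2.7195 K.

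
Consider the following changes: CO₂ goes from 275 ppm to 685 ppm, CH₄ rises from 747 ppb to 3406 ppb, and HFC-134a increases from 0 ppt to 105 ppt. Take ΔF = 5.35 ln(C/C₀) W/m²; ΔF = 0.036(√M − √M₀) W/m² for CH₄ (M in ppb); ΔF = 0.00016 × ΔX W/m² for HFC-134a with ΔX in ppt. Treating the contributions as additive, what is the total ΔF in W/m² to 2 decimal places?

ΔF = 6.02 W/m²

CO₂: 5.35 × ln(685/275) = 5.35 × ln(2.49091) = 5.35 × 0.91265 = 4.8827 W/m².
CH₄: 0.036 × (√3406 − √747) = 0.036 × (58.3609 − 27.3313) = 0.036 × 31.0296 = 1.1171 W/m².
HFC-134a: ΔF = 0.00016 × (105 − 0) = 0.00016 × 105 = 0.0168 W/m².
Total ΔF = 4.8827 + 1.1171 + 0.0168 = 6.0166 W/m².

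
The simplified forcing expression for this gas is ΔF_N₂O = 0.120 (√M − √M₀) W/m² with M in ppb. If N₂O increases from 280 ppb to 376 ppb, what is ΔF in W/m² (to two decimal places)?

ΔF = 0.32 W/m²

N₂O: 0.120 × (√376 − √280) = 0.120 × (19.3907 − 16.7332) = 0.120 × 2.6575 = 0.3189 W/m².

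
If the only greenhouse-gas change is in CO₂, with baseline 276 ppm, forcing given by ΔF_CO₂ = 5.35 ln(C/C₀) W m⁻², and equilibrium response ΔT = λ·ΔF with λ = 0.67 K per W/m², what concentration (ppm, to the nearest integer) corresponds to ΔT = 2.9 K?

C ≈ 620 ppm

Required forcing: ΔF = ΔT/λ = 2.9/0.67 = 4.3284 W/m².
Then ln(C/276) = ΔF/5.35 = 4.3284/5.35 = 0.80905.
So C = 276 × e^0.80905 = 276 × 2.24577 = 619.83 ppm.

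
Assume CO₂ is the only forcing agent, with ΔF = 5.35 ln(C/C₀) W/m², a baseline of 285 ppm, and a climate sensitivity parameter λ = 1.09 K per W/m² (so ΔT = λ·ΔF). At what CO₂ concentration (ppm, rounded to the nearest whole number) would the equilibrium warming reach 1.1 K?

C ≈ 344 ppm

Required forcing: ΔF = ΔT/λ = 1.1/1.09 = 1.0092 W/m².
Then ln(C/285) = ΔF/5.35 = 1.0092/5.35 = 0.18864.
So C = 285 × e^0.18864 = 285 × 1.20761 = 344.17 ppm.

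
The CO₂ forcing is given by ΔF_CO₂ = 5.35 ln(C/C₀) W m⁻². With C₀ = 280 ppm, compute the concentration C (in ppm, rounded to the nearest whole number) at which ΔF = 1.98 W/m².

C ≈ 405 ppm

Set 5.35 ln(C/280) = 1.98, so ln(C/280) = 1.98/5.35 = 0.37009.
Then C/280 = e^0.37009 = 1.44786, giving C = 280 × 1.44786 = 405.40 ppm.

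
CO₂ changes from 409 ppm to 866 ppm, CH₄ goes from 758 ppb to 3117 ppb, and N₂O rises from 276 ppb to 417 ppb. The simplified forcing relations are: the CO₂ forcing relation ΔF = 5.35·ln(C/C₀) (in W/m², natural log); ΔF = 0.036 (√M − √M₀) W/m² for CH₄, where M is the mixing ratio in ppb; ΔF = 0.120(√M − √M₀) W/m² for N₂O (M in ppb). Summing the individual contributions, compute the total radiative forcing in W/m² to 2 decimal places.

CO₂: 5.35 × ln(866/409) = 5.35 × ln(2.11736) = 5.35 × 0.75017 = 4.0134 W/m².
CH₄: 0.036 × (√3117 − √758) = 0.036 × (55.8301 − 27.5318) = 0.036 × 28.2983 = 1.0187 W/m².
N₂O: 0.120 × (√417 − √276) = 0.120 × (20.4206 − 16.6132) = 0.120 × 3.8074 = 0.4569 W/m².
Total ΔF = 4.0134 + 1.0187 + 0.4569 = 5.4890 W/m².

ΔF = 5.49 W/m²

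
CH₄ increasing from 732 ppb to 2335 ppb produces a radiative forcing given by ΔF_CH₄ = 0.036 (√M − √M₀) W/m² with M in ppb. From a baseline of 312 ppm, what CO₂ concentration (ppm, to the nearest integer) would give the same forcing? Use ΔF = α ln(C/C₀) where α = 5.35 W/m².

C ≈ 360 ppm

CH₄ forcing: 0.036 × (√2335 − √732) = 0.036 × (48.3218 − 27.0555) = 0.036 × 21.2663 = 0.76559 W/m².
Set 5.35 ln(C/312) = 0.76559: ln(C/312) = 0.76559/5.35 = 0.14310, so C = 312 × e^0.14310 = 312 × 1.15385 = 360.00 ppm.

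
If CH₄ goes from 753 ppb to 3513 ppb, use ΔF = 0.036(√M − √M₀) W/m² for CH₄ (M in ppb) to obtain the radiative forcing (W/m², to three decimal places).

ΔF = 1.146 W/m²

CH₄: 0.036 × (√3513 − √753) = 0.036 × (59.2706 − 27.4408) = 0.036 × 31.8298 = 1.1459 W/m².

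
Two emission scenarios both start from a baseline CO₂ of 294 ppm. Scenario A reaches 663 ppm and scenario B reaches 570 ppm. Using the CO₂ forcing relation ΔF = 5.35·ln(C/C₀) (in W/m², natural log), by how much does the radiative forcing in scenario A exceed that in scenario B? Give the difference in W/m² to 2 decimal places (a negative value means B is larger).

ΔF_A = 5.35 ln(663/294) = 5.35 × 0.81320 = 4.3506 W/m².
ΔF_B = 5.35 ln(570/294) = 5.35 × 0.66206 = 3.5420 W/m².
Difference: 4.3506 − 3.5420 = 0.8086 W/m².
(Equivalently, ΔF_A − ΔF_B = 5.35 ln(663/570) = 5.35 × 0.15114 = 0.8086 W/m².)

ΔF_A − ΔF_B = 0.81 W/m²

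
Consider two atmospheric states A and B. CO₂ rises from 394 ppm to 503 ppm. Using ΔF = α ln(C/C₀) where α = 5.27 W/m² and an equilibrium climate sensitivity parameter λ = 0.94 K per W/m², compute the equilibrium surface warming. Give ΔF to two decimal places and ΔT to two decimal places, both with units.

CO₂: 5.27 × ln(503/394) = 5.27 × ln(1.27665) = 5.27 × 0.24424 = 1.2871 W/m².
ΔT = λ ΔF = 0.94 × 1.29 = 1.2126 K.

ΔF = 1.29 W/m²; ΔT = 1.21 K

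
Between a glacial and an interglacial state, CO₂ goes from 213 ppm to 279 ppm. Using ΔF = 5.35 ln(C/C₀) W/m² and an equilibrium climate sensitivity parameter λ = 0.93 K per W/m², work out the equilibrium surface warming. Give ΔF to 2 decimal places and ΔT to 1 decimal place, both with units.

ΔF = 1.44 W/m²; ΔT = 1.3 K

CO₂: 5.35 × ln(279/213) = 5.35 × ln(1.30986) = 5.35 × 0.26992 = 1.4441 W/m².
ΔT = λ ΔF = 0.93 × 1.44 = 1.3392 K.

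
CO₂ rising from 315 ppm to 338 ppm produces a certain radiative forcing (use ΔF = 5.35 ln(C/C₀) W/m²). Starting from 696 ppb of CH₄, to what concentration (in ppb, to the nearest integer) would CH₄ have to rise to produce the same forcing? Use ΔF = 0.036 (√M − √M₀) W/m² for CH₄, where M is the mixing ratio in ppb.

CO₂ forcing: 5.35 × ln(338/315) = 5.35 × 0.070473 = 0.37703 W/m².
Set 0.036(√M − √696) = 0.37703: √M = 0.37703/0.036 + √696 = 10.4731 + 26.3818 = 36.8549.
M = (36.8549)² = 1358.28 ppb.

M ≈ 1358 ppb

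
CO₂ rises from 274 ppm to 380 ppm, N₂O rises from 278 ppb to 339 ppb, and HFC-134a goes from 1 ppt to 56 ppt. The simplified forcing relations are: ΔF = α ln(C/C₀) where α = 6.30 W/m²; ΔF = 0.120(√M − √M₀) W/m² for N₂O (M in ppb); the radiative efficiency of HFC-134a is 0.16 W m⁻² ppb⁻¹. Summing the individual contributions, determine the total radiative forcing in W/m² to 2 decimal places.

CO₂: 6.30 × ln(380/274) = 6.30 × ln(1.38686) = 6.30 × 0.32704 = 2.0604 W/m².
N₂O: 0.120 × (√339 − √278) = 0.120 × (18.4120 − 16.6733) = 0.120 × 1.7387 = 0.2086 W/m².
HFC-134a: Δ = 56 − 1 = 55 ppt = 0.055 ppb; ΔF = 0.16 × 0.055 = 0.0088 W/m².
Total ΔF = 2.0604 + 0.2086 + 0.0088 = 2.2778 W/m².

ΔF = 2.28 W/m²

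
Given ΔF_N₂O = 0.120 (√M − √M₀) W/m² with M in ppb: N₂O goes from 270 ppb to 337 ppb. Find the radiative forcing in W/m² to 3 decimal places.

N₂O: 0.120 × (√337 − √270) = 0.120 × (18.3576 − 16.4317) = 0.120 × 1.9259 = 0.2311 W/m².

ΔF = 0.231 W/m²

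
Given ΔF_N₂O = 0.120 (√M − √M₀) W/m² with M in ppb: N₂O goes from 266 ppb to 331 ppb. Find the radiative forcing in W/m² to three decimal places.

N₂O: 0.120 × (√331 − √266) = 0.120 × (18.1934 − 16.3095) = 0.120 × 1.8839 = 0.2261 W/m².

ΔF = 0.226 W/m²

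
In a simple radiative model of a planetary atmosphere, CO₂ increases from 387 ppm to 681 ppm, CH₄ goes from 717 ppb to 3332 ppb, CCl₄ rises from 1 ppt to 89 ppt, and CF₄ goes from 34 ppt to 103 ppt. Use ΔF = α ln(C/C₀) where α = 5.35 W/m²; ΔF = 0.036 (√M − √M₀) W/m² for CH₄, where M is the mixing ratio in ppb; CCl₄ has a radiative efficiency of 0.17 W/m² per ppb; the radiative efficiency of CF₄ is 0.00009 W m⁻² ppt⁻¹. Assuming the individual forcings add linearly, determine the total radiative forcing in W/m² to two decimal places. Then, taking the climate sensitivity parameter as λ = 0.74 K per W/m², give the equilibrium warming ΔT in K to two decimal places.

ΔF = 4.16 W/m²; ΔT = 3.08 K

CO₂: 5.35 × ln(681/387) = 5.35 × ln(1.75969) = 5.35 × 0.56514 = 3.0235 W/m².
CH₄: 0.036 × (√3332 − √717) = 0.036 × (57.7235 − 26.7769) = 0.036 × 30.9466 = 1.1141 W/m².
CCl₄: Δ = 89 − 1 = 88 ppt = 0.088 ppb; ΔF = 0.17 × 0.088 = 0.0150 W/m².
CF₄: ΔF = 0.00009 × (103 − 34) = 0.00009 × 69 = 0.0062 W/m².
Total ΔF = 3.0235 + 1.1141 + 0.0150 + 0.0062 = 4.1588 W/m².
ΔT = λ ΔF = 0.74 × 4.16 = 3.0784 K.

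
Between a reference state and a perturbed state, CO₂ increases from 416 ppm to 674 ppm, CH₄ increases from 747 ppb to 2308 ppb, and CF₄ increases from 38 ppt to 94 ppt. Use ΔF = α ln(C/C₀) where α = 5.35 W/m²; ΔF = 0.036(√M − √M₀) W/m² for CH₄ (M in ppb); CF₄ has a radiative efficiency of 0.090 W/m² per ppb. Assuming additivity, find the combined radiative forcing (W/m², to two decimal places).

CO₂: 5.35 × ln(674/416) = 5.35 × ln(1.62019) = 5.35 × 0.48254 = 2.5816 W/m².
CH₄: 0.036 × (√2308 − √747) = 0.036 × (48.0416 − 27.3313) = 0.036 × 20.7103 = 0.7456 W/m².
CF₄: Δ = 94 − 38 = 56 ppt = 0.056 ppb; ΔF = 0.090 × 0.056 = 0.0050 W/m².
Total ΔF = 2.5816 + 0.7456 + 0.0050 = 3.3322 W/m².

ΔF = 3.33 W/m²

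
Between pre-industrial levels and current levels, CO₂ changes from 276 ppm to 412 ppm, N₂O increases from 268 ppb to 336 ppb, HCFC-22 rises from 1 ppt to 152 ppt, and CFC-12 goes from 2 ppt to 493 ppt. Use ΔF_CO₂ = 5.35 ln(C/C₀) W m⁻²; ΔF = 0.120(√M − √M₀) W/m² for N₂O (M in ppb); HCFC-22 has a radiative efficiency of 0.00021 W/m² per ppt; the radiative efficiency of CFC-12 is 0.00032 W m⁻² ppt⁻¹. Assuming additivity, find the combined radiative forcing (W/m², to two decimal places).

ΔF = 2.57 W/m²

CO₂: 5.35 × ln(412/276) = 5.35 × ln(1.49275) = 5.35 × 0.40062 = 2.1433 W/m².
N₂O: 0.120 × (√336 − √268) = 0.120 × (18.3303 − 16.3707) = 0.120 × 1.9596 = 0.2352 W/m².
HCFC-22: ΔF = 0.00021 × (152 − 1) = 0.00021 × 151 = 0.0317 W/m².
CFC-12: ΔF = 0.00032 × (493 − 2) = 0.00032 × 491 = 0.1571 W/m².
Total ΔF = 2.1433 + 0.2352 + 0.0317 + 0.1571 = 2.5673 W/m².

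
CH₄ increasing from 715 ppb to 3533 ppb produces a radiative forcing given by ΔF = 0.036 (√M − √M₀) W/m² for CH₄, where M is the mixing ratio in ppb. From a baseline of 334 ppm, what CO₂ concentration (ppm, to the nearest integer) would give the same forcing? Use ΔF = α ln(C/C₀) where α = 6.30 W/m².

CH₄ forcing: 0.036 × (√3533 − √715) = 0.036 × (59.4390 − 26.7395) = 0.036 × 32.6995 = 1.17718 W/m².
Set 6.30 ln(C/334) = 1.17718: ln(C/334) = 1.17718/6.30 = 0.18685, so C = 334 × e^0.18685 = 334 × 1.20545 = 402.62 ppm.

C ≈ 403 ppm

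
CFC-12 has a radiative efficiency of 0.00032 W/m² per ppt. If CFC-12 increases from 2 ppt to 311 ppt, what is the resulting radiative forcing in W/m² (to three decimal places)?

ΔF = 0.099 W/m²

CFC-12: ΔF = 0.00032 × (311 − 2) = 0.00032 × 309 = 0.0989 W/m².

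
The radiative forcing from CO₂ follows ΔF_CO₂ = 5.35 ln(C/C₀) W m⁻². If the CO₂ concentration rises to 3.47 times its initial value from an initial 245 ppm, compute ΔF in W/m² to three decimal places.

ΔF = 6.656 W/m²

ΔF = 5.35 × ln(3.47) = 5.35 × 1.24415 = 6.6562 W/m².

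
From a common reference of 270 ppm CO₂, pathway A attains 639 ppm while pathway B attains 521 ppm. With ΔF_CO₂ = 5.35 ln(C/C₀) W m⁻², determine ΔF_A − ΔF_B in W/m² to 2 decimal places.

ΔF_A = 5.35 ln(639/270) = 5.35 × 0.86148 = 4.6089 W/m².
ΔF_B = 5.35 ln(521/270) = 5.35 × 0.65733 = 3.5167 W/m².
Difference: 4.6089 − 3.5167 = 1.0922 W/m².

ΔF_A − ΔF_B = 1.09 W/m²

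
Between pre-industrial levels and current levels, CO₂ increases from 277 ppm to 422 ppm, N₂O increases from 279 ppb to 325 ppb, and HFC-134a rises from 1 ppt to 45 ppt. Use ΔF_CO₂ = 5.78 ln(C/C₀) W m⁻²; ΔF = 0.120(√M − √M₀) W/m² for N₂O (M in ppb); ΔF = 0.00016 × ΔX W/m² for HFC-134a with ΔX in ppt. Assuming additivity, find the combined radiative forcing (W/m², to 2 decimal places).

CO₂: 5.78 × ln(422/277) = 5.78 × ln(1.52347) = 5.78 × 0.42099 = 2.4333 W/m².
N₂O: 0.120 × (√325 − √279) = 0.120 × (18.0278 − 16.7033) = 0.120 × 1.3245 = 0.1589 W/m².
HFC-134a: ΔF = 0.00016 × (45 − 1) = 0.00016 × 44 = 0.0070 W/m².
Total ΔF = 2.4333 + 0.1589 + 0.0070 = 2.5992 W/m².

ΔF = 2.60 W/m²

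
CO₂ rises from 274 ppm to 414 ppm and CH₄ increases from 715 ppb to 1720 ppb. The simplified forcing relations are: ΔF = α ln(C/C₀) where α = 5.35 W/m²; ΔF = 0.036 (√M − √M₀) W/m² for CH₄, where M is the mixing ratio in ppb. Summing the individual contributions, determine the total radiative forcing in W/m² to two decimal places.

CO₂: 5.35 × ln(414/274) = 5.35 × ln(1.51095) = 5.35 × 0.41274 = 2.2082 W/m².
CH₄: 0.036 × (√1720 − √715) = 0.036 × (41.4729 − 26.7395) = 0.036 × 14.7334 = 0.5304 W/m².
Total ΔF = 2.2082 + 0.5304 = 2.7386 W/m².

ΔF = 2.74 W/m²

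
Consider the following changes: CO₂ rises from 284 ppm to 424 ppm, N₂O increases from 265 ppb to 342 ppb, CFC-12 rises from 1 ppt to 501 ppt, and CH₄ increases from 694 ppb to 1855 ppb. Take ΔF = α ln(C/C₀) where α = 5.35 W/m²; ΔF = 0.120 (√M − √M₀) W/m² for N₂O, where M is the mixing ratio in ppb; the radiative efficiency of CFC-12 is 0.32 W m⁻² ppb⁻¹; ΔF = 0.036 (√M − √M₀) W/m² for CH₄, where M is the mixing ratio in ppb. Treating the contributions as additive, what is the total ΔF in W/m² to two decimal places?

ΔF = 3.17 W/m²

CO₂: 5.35 × ln(424/284) = 5.35 × ln(1.49296) = 5.35 × 0.40076 = 2.1441 W/m².
N₂O: 0.120 × (√342 − √265) = 0.120 × (18.4932 − 16.2788) = 0.120 × 2.2144 = 0.2657 W/m².
CFC-12: Δ = 501 − 1 = 500 ppt = 0.500 ppb; ΔF = 0.32 × 0.500 = 0.1600 W/m².
CH₄: 0.036 × (√1855 − √694) = 0.036 × (43.0697 − 26.3439) = 0.036 × 16.7258 = 0.6021 W/m².
Total ΔF = 2.1441 + 0.2657 + 0.1600 + 0.6021 = 3.1719 W/m².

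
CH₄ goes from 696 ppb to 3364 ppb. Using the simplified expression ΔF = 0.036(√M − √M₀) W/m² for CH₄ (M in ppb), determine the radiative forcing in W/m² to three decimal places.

CH₄: 0.036 × (√3364 − √696) = 0.036 × (58.0000 − 26.3818) = 0.036 × 31.6182 = 1.1383 W/m².

ΔF = 1.138 W/m²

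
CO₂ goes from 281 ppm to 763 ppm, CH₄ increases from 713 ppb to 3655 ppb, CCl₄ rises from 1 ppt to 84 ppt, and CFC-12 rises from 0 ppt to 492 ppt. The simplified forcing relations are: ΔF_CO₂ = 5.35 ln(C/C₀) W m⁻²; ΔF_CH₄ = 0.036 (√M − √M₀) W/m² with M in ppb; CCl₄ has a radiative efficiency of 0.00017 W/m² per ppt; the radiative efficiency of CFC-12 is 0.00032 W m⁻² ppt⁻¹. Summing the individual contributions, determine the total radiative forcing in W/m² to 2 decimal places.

ΔF = 6.73 W/m²

CO₂: 5.35 × ln(763/281) = 5.35 × ln(2.71530) = 5.35 × 0.99890 = 5.3441 W/m².
CH₄: 0.036 × (√3655 − √713) = 0.036 × (60.4566 − 26.7021) = 0.036 × 33.7545 = 1.2152 W/m².
CCl₄: ΔF = 0.00017 × (84 − 1) = 0.00017 × 83 = 0.0141 W/m².
CFC-12: ΔF = 0.00032 × (492 − 0) = 0.00032 × 492 = 0.1574 W/m².
Total ΔF = 5.3441 + 1.2152 + 0.0141 + 0.1574 = 6.7308 W/m².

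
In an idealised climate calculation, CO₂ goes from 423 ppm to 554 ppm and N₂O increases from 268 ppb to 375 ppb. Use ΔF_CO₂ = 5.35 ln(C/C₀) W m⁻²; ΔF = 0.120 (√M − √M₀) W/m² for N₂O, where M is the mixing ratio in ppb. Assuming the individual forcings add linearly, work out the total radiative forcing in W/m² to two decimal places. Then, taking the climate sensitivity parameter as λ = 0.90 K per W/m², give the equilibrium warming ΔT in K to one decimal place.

ΔF = 1.80 W/m²; ΔT = 1.6 K

CO₂: 5.35 × ln(554/423) = 5.35 × ln(1.30969) = 5.35 × 0.26979 = 1.4434 W/m².
N₂O: 0.120 × (√375 − √268) = 0.120 × (19.3649 − 16.3707) = 0.120 × 2.9942 = 0.3593 W/m².
Total ΔF = 1.4434 + 0.3593 = 1.8027 W/m².
ΔT = λ ΔF = 0.90 × 1.80 = 1.6200 K.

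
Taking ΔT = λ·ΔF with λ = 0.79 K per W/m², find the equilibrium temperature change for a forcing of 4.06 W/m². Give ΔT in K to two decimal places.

ΔT = λ ΔF = 0.79 × 4.06 = 3.2074 K.

ΔT = 3.21 K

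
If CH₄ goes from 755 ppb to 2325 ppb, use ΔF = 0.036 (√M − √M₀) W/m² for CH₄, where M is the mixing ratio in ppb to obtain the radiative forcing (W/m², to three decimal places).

ΔF = 0.747 W/m²

CH₄: 0.036 × (√2325 − √755) = 0.036 × (48.2183 − 27.4773) = 0.036 × 20.7410 = 0.7467 W/m².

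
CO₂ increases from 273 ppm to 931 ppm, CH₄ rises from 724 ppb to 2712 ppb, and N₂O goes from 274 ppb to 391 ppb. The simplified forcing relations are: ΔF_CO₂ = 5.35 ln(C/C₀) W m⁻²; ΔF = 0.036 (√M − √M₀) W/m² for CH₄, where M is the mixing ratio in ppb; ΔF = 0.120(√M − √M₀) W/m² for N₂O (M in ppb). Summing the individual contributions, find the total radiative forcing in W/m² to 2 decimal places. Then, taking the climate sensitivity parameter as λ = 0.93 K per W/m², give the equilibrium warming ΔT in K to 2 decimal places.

CO₂: 5.35 × ln(931/273) = 5.35 × ln(3.41026) = 5.35 × 1.22679 = 6.5633 W/m².
CH₄: 0.036 × (√2712 − √724) = 0.036 × (52.0769 − 26.9072) = 0.036 × 25.1697 = 0.9061 W/m².
N₂O: 0.120 × (√391 − √274) = 0.120 × (19.7737 − 16.5529) = 0.120 × 3.2208 = 0.3865 W/m².
Total ΔF = 6.5633 + 0.9061 + 0.3865 = 7.8559 W/m².
ΔT = λ ΔF = 0.93 × 7.86 = 7.3098 K.

ΔF = 7.86 W/m²; ΔT = 7.31 K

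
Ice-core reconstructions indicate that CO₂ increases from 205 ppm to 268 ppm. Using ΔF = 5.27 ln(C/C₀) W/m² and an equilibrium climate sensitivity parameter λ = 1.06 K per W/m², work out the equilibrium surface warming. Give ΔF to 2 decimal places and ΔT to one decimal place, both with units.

CO₂: 5.27 × ln(268/205) = 5.27 × ln(1.30732) = 5.27 × 0.26798 = 1.4123 W/m².
ΔT = λ ΔF = 1.06 × 1.41 = 1.4946 K.

ΔF = 1.41 W/m²; ΔT = 1.5 K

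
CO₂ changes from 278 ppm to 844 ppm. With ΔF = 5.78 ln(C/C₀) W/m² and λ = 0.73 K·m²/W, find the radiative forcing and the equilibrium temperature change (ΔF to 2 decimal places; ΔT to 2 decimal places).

CO₂: 5.78 × ln(844/278) = 5.78 × ln(3.03597) = 5.78 × 1.11053 = 6.4189 W/m².
ΔT = λ ΔF = 0.73 × 6.42 = 4.6866 K.

ΔF = 6.42 W/m²; ΔT = 4.69 K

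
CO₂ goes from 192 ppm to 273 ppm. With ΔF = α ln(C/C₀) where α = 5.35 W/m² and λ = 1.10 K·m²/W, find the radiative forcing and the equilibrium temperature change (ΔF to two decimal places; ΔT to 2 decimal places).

ΔF = 1.88 W/m²; ΔT = 2.07 K

CO₂: 5.35 × ln(273/192) = 5.35 × ln(1.42188) = 5.35 × 0.35198 = 1.8831 W/m².
ΔT = λ ΔF = 1.10 × 1.88 = 2.0680 K.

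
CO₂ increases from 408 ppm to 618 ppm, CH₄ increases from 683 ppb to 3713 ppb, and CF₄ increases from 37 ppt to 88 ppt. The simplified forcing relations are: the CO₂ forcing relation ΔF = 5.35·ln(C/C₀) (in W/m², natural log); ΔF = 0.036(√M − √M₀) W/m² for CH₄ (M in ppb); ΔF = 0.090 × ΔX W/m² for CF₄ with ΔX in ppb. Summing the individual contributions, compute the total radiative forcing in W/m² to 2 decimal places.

CO₂: 5.35 × ln(618/408) = 5.35 × ln(1.51471) = 5.35 × 0.41522 = 2.2214 W/m².
CH₄: 0.036 × (√3713 − √683) = 0.036 × (60.9344 − 26.1343) = 0.036 × 34.8001 = 1.2528 W/m².
CF₄: Δ = 88 − 37 = 51 ppt = 0.051 ppb; ΔF = 0.090 × 0.051 = 0.0046 W/m².
Total ΔF = 2.2214 + 1.2528 + 0.0046 = 3.4788 W/m².

ΔF = 3.48 W/m²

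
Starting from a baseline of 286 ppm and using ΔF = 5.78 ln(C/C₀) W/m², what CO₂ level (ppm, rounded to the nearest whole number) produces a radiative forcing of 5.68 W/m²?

C ≈ 764 ppm

Set 5.78 ln(C/286) = 5.68, so ln(C/286) = 5.68/5.78 = 0.98270.
Then C/286 = e^0.98270 = 2.67166, giving C = 286 × 2.67166 = 764.09 ppm.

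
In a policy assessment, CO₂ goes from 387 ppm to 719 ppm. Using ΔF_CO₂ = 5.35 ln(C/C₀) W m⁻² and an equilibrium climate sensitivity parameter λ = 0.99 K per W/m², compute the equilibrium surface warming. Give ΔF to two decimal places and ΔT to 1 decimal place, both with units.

CO₂: 5.35 × ln(719/387) = 5.35 × ln(1.85788) = 5.35 × 0.61944 = 3.3140 W/m².
ΔT = λ ΔF = 0.99 × 3.31 = 3.2769 K.

ΔF = 3.31 W/m²; ΔT = 3.3 K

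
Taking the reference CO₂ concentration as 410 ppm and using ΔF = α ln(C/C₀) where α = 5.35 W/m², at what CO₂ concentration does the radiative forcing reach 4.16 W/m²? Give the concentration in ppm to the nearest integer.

C ≈ 892 ppm

Set 5.35 ln(C/410) = 4.16, so ln(C/410) = 4.16/5.35 = 0.77757.
Then C/410 = e^0.77757 = 2.17618, giving C = 410 × 2.17618 = 892.23 ppm.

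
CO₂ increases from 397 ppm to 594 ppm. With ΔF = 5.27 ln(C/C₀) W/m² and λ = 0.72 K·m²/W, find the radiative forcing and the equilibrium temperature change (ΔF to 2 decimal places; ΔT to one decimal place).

ΔF = 2.12 W/m²; ΔT = 1.5 K

CO₂: 5.27 × ln(594/397) = 5.27 × ln(1.49622) = 5.27 × 0.40294 = 2.1235 W/m².
ΔT = λ ΔF = 0.72 × 2.12 = 1.5264 K.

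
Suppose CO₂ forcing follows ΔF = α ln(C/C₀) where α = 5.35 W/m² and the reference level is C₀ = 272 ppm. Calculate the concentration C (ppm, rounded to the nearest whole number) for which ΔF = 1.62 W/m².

Set 5.35 ln(C/272) = 1.62, so ln(C/272) = 1.62/5.35 = 0.30280.
Then C/272 = e^0.30280 = 1.35364, giving C = 272 × 1.35364 = 368.19 ppm.

C ≈ 368 ppm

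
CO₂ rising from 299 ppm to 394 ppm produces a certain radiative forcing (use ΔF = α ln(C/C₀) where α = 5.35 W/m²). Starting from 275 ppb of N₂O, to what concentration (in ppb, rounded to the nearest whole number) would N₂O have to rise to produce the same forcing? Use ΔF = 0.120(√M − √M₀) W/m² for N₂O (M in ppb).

M ≈ 834 ppb

CO₂ forcing: 5.35 × ln(394/299) = 5.35 × 0.275907 = 1.47610 W/m².
Set 0.120(√M − √275) = 1.47610: √M = 1.47610/0.120 + √275 = 12.3008 + 16.5831 = 28.8839.
M = (28.8839)² = 834.28 ppb.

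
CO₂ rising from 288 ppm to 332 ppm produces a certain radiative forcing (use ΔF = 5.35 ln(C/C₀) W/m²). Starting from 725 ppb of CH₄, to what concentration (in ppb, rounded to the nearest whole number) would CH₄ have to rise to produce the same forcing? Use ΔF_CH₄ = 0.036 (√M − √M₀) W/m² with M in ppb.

M ≈ 2309 ppb

CO₂ forcing: 5.35 × ln(332/288) = 5.35 × 0.142174 = 0.76063 W/m².
Set 0.036(√M − √725) = 0.76063: √M = 0.76063/0.036 + √725 = 21.1286 + 26.9258 = 48.0544.
M = (48.0544)² = 2309.23 ppb.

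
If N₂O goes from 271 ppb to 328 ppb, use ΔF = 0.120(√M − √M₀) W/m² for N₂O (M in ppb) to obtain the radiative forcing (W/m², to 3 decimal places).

N₂O: 0.120 × (√328 − √271) = 0.120 × (18.1108 − 16.4621) = 0.120 × 1.6487 = 0.1978 W/m².

ΔF = 0.198 W/m²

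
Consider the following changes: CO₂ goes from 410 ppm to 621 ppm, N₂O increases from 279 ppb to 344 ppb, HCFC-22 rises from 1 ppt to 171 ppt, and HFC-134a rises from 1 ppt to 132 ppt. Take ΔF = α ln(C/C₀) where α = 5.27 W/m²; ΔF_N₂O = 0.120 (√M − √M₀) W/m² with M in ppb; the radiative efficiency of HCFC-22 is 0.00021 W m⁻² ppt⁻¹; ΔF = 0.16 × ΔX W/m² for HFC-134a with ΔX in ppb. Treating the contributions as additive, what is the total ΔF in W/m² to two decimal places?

ΔF = 2.47 W/m²

CO₂: 5.27 × ln(621/410) = 5.27 × ln(1.51463) = 5.27 × 0.41517 = 2.1879 W/m².
N₂O: 0.120 × (√344 − √279) = 0.120 × (18.5472 − 16.7033) = 0.120 × 1.8439 = 0.2213 W/m².
HCFC-22: ΔF = 0.00021 × (171 − 1) = 0.00021 × 170 = 0.0357 W/m².
HFC-134a: Δ = 132 − 1 = 131 ppt = 0.131 ppb; ΔF = 0.16 × 0.131 = 0.0210 W/m².
Total ΔF = 2.1879 + 0.2213 + 0.0357 + 0.0210 = 2.4659 W/m².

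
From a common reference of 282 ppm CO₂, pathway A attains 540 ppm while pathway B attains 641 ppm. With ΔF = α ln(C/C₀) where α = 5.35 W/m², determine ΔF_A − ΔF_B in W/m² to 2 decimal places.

ΔF_A − ΔF_B = -0.92 W/m²

ΔF_A = 5.35 ln(540/282) = 5.35 × 0.64966 = 3.4757 W/m².
ΔF_B = 5.35 ln(641/282) = 5.35 × 0.82112 = 4.3930 W/m².
Difference: 3.4757 − 4.3930 = -0.9173 W/m².
(Equivalently, ΔF_A − ΔF_B = 5.35 ln(540/641) = 5.35 × -0.17146 = -0.9173 W/m².)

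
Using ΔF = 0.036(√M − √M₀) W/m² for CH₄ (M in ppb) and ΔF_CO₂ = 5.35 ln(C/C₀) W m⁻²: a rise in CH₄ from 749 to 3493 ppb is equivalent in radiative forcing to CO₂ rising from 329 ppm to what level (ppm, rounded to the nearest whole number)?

CH₄ forcing: 0.036 × (√3493 − √749) = 0.036 × (59.1016 − 27.3679) = 0.036 × 31.7337 = 1.14241 W/m².
Set 5.35 ln(C/329) = 1.14241: ln(C/329) = 1.14241/5.35 = 0.21353, so C = 329 × e^0.21353 = 329 × 1.23804 = 407.32 ppm.

C ≈ 407 ppm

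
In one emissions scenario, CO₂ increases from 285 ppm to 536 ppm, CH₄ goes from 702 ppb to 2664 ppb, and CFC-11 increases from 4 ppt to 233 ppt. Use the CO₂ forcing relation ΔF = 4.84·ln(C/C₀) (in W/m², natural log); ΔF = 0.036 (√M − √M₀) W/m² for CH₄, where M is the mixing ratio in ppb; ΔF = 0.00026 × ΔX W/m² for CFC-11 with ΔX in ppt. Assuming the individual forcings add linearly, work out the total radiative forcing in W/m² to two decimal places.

CO₂: 4.84 × ln(536/285) = 4.84 × ln(1.88070) = 4.84 × 0.63164 = 3.0571 W/m².
CH₄: 0.036 × (√2664 − √702) = 0.036 × (51.6140 − 26.4953) = 0.036 × 25.1187 = 0.9043 W/m².
CFC-11: ΔF = 0.00026 × (233 − 4) = 0.00026 × 229 = 0.0595 W/m².
Total ΔF = 3.0571 + 0.9043 + 0.0595 = 4.0209 W/m².

ΔF = 4.02 W/m²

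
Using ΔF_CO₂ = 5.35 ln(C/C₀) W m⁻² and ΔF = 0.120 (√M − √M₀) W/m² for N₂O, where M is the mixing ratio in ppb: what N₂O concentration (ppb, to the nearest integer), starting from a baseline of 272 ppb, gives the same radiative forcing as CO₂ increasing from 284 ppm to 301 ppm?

M ≈ 364 ppb

CO₂ forcing: 5.35 × ln(301/284) = 5.35 × 0.058136 = 0.31103 W/m².
Set 0.120(√M − √272) = 0.31103: √M = 0.31103/0.120 + √272 = 2.5919 + 16.4924 = 19.0843.
M = (19.0843)² = 364.21 ppb.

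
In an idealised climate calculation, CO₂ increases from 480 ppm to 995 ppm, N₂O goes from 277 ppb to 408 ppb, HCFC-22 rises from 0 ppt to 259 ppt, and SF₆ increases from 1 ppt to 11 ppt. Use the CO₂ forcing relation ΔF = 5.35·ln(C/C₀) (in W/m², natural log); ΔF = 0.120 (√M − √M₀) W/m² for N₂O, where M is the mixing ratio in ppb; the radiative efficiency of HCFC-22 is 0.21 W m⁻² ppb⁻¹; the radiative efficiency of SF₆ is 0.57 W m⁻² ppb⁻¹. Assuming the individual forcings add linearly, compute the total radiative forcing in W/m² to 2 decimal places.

CO₂: 5.35 × ln(995/480) = 5.35 × ln(2.07292) = 5.35 × 0.72896 = 3.8999 W/m².
N₂O: 0.120 × (√408 − √277) = 0.120 × (20.1990 − 16.6433) = 0.120 × 3.5557 = 0.4267 W/m².
HCFC-22: Δ = 259 − 0 = 259 ppt = 0.259 ppb; ΔF = 0.21 × 0.259 = 0.0544 W/m².
SF₆: Δ = 11 − 1 = 10 ppt = 0.010 ppb; ΔF = 0.57 × 0.010 = 0.0057 W/m².
Total ΔF = 3.8999 + 0.4267 + 0.0544 + 0.0057 = 4.3867 W/m².

ΔF = 4.39 W/m²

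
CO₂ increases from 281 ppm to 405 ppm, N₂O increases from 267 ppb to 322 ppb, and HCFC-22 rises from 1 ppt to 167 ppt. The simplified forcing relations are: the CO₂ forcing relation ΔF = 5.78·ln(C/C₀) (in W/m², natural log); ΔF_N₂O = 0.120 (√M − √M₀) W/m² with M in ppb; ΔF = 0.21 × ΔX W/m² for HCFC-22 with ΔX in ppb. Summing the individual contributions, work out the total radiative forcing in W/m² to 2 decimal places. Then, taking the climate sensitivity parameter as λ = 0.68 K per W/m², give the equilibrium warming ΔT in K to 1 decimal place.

ΔF = 2.34 W/m²; ΔT = 1.6 K

CO₂: 5.78 × ln(405/281) = 5.78 × ln(1.44128) = 5.78 × 0.36553 = 2.1128 W/m².
N₂O: 0.120 × (√322 − √267) = 0.120 × (17.9444 − 16.3401) = 0.120 × 1.6043 = 0.1925 W/m².
HCFC-22: Δ = 167 − 1 = 166 ppt = 0.166 ppb; ΔF = 0.21 × 0.166 = 0.0349 W/m².
Total ΔF = 2.1128 + 0.1925 + 0.0349 = 2.3402 W/m².
ΔT = λ ΔF = 0.68 × 2.34 = 1.5912 K.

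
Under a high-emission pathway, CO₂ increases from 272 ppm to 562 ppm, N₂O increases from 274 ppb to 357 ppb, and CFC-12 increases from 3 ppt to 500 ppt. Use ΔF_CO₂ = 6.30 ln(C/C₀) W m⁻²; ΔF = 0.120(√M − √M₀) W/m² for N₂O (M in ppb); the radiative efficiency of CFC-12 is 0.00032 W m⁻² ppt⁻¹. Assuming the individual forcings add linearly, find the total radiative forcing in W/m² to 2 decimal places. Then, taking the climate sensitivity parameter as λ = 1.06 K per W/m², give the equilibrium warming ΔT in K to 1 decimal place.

CO₂: 6.30 × ln(562/272) = 6.30 × ln(2.06618) = 6.30 × 0.72570 = 4.5719 W/m².
N₂O: 0.120 × (√357 − √274) = 0.120 × (18.8944 − 16.5529) = 0.120 × 2.3415 = 0.2810 W/m².
CFC-12: ΔF = 0.00032 × (500 − 3) = 0.00032 × 497 = 0.1590 W/m².
Total ΔF = 4.5719 + 0.2810 + 0.1590 = 5.0119 W/m².
ΔT = λ ΔF = 1.06 × 5.01 = 5.3106 K.

ΔF = 5.01 W/m²; ΔT = 5.3 K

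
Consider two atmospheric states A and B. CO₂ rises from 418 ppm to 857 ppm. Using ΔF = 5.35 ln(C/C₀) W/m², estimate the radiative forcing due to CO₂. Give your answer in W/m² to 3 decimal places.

CO₂: 5.35 × ln(857/418) = 5.35 × ln(2.05024) = 5.35 × 0.71796 = 3.8411 W/m².

ΔF = 3.841 W/m²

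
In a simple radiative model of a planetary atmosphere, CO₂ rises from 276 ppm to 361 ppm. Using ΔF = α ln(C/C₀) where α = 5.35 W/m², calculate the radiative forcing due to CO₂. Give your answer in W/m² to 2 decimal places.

CO₂ absorption bands are partially saturated, so forcing scales with the logarithm of the concentration ratio.
CO₂: 5.35 × ln(361/276) = 5.35 × ln(1.30797) = 5.35 × 0.26848 = 1.4364 W/m².

ΔF = 1.44 W/m²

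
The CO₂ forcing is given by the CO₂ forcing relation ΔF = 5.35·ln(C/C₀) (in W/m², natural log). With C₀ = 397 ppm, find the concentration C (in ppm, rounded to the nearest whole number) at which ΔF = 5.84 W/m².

Set 5.35 ln(C/397) = 5.84, so ln(C/397) = 5.84/5.35 = 1.09159.
Then C/397 = e^1.09159 = 2.97901, giving C = 397 × 2.97901 = 1182.67 ppm.

C ≈ 1183 ppm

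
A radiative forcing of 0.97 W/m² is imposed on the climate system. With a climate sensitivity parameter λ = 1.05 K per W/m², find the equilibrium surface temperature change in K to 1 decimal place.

ΔT = λ ΔF = 1.05 × 0.97 = 1.0185 K.

ΔT = 1.0 K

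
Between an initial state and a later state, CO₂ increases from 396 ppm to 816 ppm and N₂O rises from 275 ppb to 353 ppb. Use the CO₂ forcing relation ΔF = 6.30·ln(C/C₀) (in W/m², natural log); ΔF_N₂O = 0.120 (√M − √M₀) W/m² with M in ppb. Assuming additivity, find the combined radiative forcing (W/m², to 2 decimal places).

ΔF = 4.82 W/m²

CO₂: 6.30 × ln(816/396) = 6.30 × ln(2.06061) = 6.30 × 0.72300 = 4.5549 W/m².
N₂O: 0.120 × (√353 − √275) = 0.120 × (18.7883 − 16.5831) = 0.120 × 2.2052 = 0.2646 W/m².
Total ΔF = 4.5549 + 0.2646 = 4.8195 W/m².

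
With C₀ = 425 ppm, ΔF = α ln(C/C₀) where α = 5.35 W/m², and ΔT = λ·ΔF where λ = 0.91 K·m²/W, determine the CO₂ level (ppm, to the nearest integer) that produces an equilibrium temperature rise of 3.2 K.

Required forcing: ΔF = ΔT/λ = 3.2/0.91 = 3.5165 W/m².
Then ln(C/425) = ΔF/5.35 = 3.5165/5.35 = 0.65729.
So C = 425 × e^0.65729 = 425 × 1.92956 = 820.06 ppm.

C ≈ 820 ppm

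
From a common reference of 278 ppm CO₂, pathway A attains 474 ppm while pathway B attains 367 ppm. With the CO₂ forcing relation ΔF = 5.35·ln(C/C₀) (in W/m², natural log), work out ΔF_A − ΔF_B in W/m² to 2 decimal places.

ΔF_A = 5.35 ln(474/278) = 5.35 × 0.53359 = 2.8547 W/m².
ΔF_B = 5.35 ln(367/278) = 5.35 × 0.27774 = 1.4859 W/m².
Difference: 2.8547 − 1.4859 = 1.3688 W/m².

ΔF_A − ΔF_B = 1.37 W/m²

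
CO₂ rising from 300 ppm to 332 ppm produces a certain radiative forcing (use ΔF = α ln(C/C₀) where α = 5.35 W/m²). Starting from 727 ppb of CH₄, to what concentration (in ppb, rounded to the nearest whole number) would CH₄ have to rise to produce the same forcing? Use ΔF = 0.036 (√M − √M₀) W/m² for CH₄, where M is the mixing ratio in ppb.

CO₂ forcing: 5.35 × ln(332/300) = 5.35 × 0.101352 = 0.54223 W/m².
Set 0.036(√M − √727) = 0.54223: √M = 0.54223/0.036 + √727 = 15.0619 + 26.9629 = 42.0248.
M = (42.0248)² = 1766.08 ppb.

M ≈ 1766 ppb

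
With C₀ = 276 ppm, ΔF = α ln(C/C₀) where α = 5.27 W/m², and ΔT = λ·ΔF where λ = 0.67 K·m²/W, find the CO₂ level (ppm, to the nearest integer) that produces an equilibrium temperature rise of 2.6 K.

Required forcing: ΔF = ΔT/λ = 2.6/0.67 = 3.8806 W/m².
Then ln(C/276) = ΔF/5.27 = 3.8806/5.27 = 0.73636.
So C = 276 × e^0.73636 = 276 × 2.08832 = 576.38 ppm.

C ≈ 576 ppm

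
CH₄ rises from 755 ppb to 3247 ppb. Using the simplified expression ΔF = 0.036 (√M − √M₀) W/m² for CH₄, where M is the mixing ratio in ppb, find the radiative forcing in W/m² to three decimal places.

CH₄: 0.036 × (√3247 − √755) = 0.036 × (56.9825 − 27.4773) = 0.036 × 29.5052 = 1.0622 W/m².

ΔF = 1.062 W/m²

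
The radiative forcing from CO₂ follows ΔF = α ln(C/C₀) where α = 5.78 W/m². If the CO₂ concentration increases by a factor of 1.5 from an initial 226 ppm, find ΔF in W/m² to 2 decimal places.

ΔF = 5.78 × ln(1.5) = 5.78 × 0.40547 = 2.3436 W/m².

ΔF = 2.34 W/m²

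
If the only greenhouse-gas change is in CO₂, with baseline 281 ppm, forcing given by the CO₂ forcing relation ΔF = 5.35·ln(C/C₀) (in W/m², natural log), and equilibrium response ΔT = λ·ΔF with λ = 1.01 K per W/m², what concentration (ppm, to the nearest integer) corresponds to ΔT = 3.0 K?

C ≈ 490 ppm

Required forcing: ΔF = ΔT/λ = 3.0/1.01 = 2.9703 W/m².
Then ln(C/281) = ΔF/5.35 = 2.9703/5.35 = 0.55520.
So C = 281 × e^0.55520 = 281 × 1.74229 = 489.58 ppm.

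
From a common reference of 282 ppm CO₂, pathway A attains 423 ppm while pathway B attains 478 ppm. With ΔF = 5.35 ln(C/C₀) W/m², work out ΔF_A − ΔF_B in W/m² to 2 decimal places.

ΔF_A = 5.35 ln(423/282) = 5.35 × 0.40547 = 2.1693 W/m².
ΔF_B = 5.35 ln(478/282) = 5.35 × 0.52770 = 2.8232 W/m².
Difference: 2.1693 − 2.8232 = -0.6539 W/m².

ΔF_A − ΔF_B = -0.65 W/m²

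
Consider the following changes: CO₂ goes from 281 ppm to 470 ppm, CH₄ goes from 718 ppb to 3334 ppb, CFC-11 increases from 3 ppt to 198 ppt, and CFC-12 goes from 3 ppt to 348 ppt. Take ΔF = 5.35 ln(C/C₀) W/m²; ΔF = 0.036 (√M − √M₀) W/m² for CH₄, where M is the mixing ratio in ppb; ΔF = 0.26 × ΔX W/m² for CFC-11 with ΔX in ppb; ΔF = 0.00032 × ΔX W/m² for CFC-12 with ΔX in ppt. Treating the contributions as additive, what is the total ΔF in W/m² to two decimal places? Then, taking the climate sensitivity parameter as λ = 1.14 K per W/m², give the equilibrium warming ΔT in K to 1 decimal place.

ΔF = 4.03 W/m²; ΔT = 4.6 K

CO₂: 5.35 × ln(470/281) = 5.35 × ln(1.67260) = 5.35 × 0.51438 = 2.7519 W/m².
CH₄: 0.036 × (√3334 − √718) = 0.036 × (57.7408 − 26.7955) = 0.036 × 30.9453 = 1.1140 W/m².
CFC-11: Δ = 198 − 3 = 195 ppt = 0.195 ppb; ΔF = 0.26 × 0.195 = 0.0507 W/m².
CFC-12: ΔF = 0.00032 × (348 − 3) = 0.00032 × 345 = 0.1104 W/m².
Total ΔF = 2.7519 + 1.1140 + 0.0507 + 0.1104 = 4.0270 W/m².
ΔT = λ ΔF = 1.14 × 4.03 = 4.5942 K.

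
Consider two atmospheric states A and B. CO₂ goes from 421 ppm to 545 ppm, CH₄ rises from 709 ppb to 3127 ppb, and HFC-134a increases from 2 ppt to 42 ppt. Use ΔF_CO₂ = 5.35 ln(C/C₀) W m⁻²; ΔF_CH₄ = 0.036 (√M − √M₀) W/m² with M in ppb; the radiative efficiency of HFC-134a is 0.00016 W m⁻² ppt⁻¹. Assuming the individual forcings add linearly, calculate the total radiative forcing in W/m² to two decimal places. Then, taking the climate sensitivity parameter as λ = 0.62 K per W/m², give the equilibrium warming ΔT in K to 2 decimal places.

ΔF = 2.44 W/m²; ΔT = 1.51 K

CO₂: 5.35 × ln(545/421) = 5.35 × ln(1.29454) = 5.35 × 0.25816 = 1.3812 W/m².
CH₄: 0.036 × (√3127 − √709) = 0.036 × (55.9196 − 26.6271) = 0.036 × 29.2925 = 1.0545 W/m².
HFC-134a: ΔF = 0.00016 × (42 − 2) = 0.00016 × 40 = 0.0064 W/m².
Total ΔF = 1.3812 + 1.0545 + 0.0064 = 2.4421 W/m².
ΔT = λ ΔF = 0.62 × 2.44 = 1.5128 K.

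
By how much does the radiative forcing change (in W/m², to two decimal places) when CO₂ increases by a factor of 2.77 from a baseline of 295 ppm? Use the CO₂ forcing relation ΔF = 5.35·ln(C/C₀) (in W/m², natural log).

ΔF = 5.45 W/m²

Because the forcing depends only on the ratio C/C₀, the initial concentration does not enter.
ΔF = 5.35 × ln(2.77) = 5.35 × 1.01885 = 5.4508 W/m².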